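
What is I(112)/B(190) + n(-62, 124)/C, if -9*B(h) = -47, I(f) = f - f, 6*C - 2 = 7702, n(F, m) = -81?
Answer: -27/428 ≈ -0.063084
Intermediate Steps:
C = 1284 (C = ⅓ + (⅙)*7702 = ⅓ + 3851/3 = 1284)
I(f) = 0
B(h) = 47/9 (B(h) = -⅑*(-47) = 47/9)
I(112)/B(190) + n(-62, 124)/C = 0/(47/9) - 81/1284 = 0*(9/47) - 81*1/1284 = 0 - 27/428 = -27/428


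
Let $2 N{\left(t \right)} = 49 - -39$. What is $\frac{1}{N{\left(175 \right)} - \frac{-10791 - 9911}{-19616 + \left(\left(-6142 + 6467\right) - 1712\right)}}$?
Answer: $\frac{21003}{903430} \approx 0.023248$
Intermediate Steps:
$N{\left(t \right)} = 44$ ($N{\left(t \right)} = \frac{49 - -39}{2} = \frac{49 + 39}{2} = \frac{1}{2} \cdot 88 = 44$)
$\frac{1}{N{\left(175 \right)} - \frac{-10791 - 9911}{-19616 + \left(\left(-6142 + 6467\right) - 1712\right)}} = \frac{1}{44 - \frac{-10791 - 9911}{-19616 + \left(\left(-6142 + 6467\right) - 1712\right)}} = \frac{1}{44 - - \frac{20702}{-19616 + \left(325 - 1712\right)}} = \frac{1}{44 - - \frac{20702}{-19616 - 1387}} = \frac{1}{44 - - \frac{20702}{-21003}} = \frac{1}{44 - \left(-20702\right) \left(- \frac{1}{21003}\right)} = \frac{1}{44 - \frac{20702}{21003}} = \frac{1}{\frac{903430}{21003}} = \frac{21003}{903430}$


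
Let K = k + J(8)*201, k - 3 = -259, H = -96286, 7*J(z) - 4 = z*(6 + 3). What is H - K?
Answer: -687486/7 ≈ -98212.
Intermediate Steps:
J(z) = 4/7 + 9*z/7 (J(z) = 4/7 + (z*(6 + 3))/7 = 4/7 + (z*9)/7 = 4/7 + (9*z)/7 = 4/7 + 9*z/7)
k = -256 (k = 3 - 259 = -256)
K = 13484/7 (K = -256 + (4/7 + (9/7)*8)*201 = -256 + (4/7 + 72/7)*201 = -256 + (76/7)*201 = -256 + 15276/7 = 13484/7 ≈ 1926.3)
H - K = -96286 - 1*13484/7 = -96286 - 13484/7 = -687486/7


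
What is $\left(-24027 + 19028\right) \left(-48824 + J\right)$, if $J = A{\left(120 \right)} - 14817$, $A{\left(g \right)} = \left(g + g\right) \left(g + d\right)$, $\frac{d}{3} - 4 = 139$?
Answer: $-340526881$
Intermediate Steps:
$d = 429$ ($d = 12 + 3 \cdot 139 = 12 + 417 = 429$)
$A{\left(g \right)} = 2 g \left(429 + g\right)$ ($A{\left(g \right)} = \left(g + g\right) \left(g + 429\right) = 2 g \left(429 + g\right)$)
$J = 116943$ ($J = 2 \cdot 120 \left(429 + 120\right) - 14817 = 2 \cdot 120 \cdot 549 - 14817 = 131760 - 14817 = 116943$)
$\left(-24027 + 19028\right) \left(-48824 + J\right) = \left(-24027 + 19028\right) \left(-48824 + 116943\right) = \left(-4999\right) 68119 = -340526881$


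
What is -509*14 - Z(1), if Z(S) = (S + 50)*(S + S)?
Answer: -7228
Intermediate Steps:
Z(S) = 2*S*(50 + S) (Z(S) = (50 + S)*(2*S) = 2*S*(50 + S))
-509*14 - Z(1) = -509*14 - 2*(50 + 1) = -7126 - 2*51 = -7126 - 1*102 = -7126 - 102 = -7228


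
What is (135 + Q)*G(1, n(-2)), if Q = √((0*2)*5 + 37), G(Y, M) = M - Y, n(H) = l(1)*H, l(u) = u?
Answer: -405 - 3*√37 ≈ -423.25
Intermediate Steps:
n(H) = H (n(H) = 1*H = H)
Q = √37 (Q = √(0*5 + 37) = √(0 + 37) = √37 ≈ 6.0828)
(135 + Q)*G(1, n(-2)) = (135 + √37)*(-2 - 1*1) = (135 + √37)*(-2 - 1) = (135 + √37)*(-3) = -405 - 3*√37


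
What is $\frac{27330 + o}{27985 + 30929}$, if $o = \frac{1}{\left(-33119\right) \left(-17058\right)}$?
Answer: $\frac{15439916841661}{33283105042428} \approx 0.4639$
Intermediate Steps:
$o = \frac{1}{564943902}$ ($o = \left(- \frac{1}{33119}\right) \left(- \frac{1}{17058}\right) = \frac{1}{564943902} \approx 1.7701 \cdot 10^{-9}$)
$\frac{27330 + o}{27985 + 30929} = \frac{27330 + \frac{1}{564943902}}{27985 + 30929} = \frac{15439916841661}{564943902 \cdot 58914} = \frac{15439916841661}{564943902} \cdot \frac{1}{58914} = \frac{15439916841661}{33283105042428}$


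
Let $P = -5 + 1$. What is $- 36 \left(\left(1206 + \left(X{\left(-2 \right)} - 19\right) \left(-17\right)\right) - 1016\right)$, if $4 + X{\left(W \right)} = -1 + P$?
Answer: $-23976$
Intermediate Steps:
$P = -4$
$X{\left(W \right)} = -9$ ($X{\left(W \right)} = -4 - 5 = -9$)
$- 36 \left(\left(1206 + \left(X{\left(-2 \right)} - 19\right) \left(-17\right)\right) - 1016\right) = - 36 \left(\left(1206 + \left(-9 - 19\right) \left(-17\right)\right) - 1016\right) = - 36 \left(\left(1206 - -476\right) - 1016\right) = - 36 \left(\left(1206 + 476\right) - 1016\right) = - 36 \left(1682 - 1016\right) = \left(-36\right) 666 = -23976$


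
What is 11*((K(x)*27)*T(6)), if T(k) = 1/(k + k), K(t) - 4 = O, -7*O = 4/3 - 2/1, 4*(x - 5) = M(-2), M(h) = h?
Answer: 1419/14 ≈ 101.36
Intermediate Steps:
x = 9/2 (x = 5 + (¼)*(-2) = 5 - ½ = 9/2 ≈ 4.5000)
O = 2/21 (O = -(4/3 - 2/1)/7 = -(4*(⅓) - 2*1)/7 = -(4/3 - 2)/7 = -⅐*(-⅔) = 2/21 ≈ 0.095238)
K(t) = 86/21 (K(t) = 4 + 2/21 = 86/21)
T(k) = 1/(2*k)
11*((K(x)*27)*T(6)) = 11*(((86/21)*27)*((½)/6)) = 11*(774*((½)*(⅙))/7) = 11*((774/7)*(1/12)) = 11*(129/14) = 1419/14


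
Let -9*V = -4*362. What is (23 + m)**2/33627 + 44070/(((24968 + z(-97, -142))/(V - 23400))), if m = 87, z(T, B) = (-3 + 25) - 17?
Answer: -2131240180/51969 ≈ -41010.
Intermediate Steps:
z(T, B) = 5 (z(T, B) = 22 - 17 = 5)
V = 1448/9 (V = -(-4)*362/9 = -1/9*(-1448) = 1448/9 ≈ 160.89)
(23 + m)**2/33627 + 44070/(((24968 + z(-97, -142))/(V - 23400))) = (23 + 87)**2/33627 + 44070/(((24968 + 5)/(1448/9 - 23400))) = 110**2*(1/33627) + 44070/((24973/(-209152/9))) = 12100*(1/33627) + 44070/((24973*(-9/209152))) = 1100/3057 + 44070/(-224757/209152) = 1100/3057 + 44070*(-209152/224757) = 1100/3057 - 2091520/51 = -2131240180/51969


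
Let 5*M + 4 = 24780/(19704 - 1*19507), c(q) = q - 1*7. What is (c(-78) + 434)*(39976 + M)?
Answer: 13750722848/985 ≈ 1.3960e+7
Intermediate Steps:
c(q) = -7 + q (c(q) = q - 7 = -7 + q)
M = 23992/985 (M = -⅘ + (24780/(19704 - 1*19507))/5 = -⅘ + (24780/(19704 - 19507))/5 = -⅘ + (24780/197)/5 = -⅘ + (24780*(1/197))/5 = -⅘ + (⅕)*(24780/197) = -⅘ + 4956/197 = 23992/985 ≈ 24.357)
(c(-78) + 434)*(39976 + M) = ((-7 - 78) + 434)*(39976 + 23992/985) = (-85 + 434)*(39400352/985) = 349*(39400352/985) = 13750722848/985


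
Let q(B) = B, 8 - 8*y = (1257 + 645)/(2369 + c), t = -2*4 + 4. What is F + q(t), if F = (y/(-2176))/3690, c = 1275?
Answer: -93629696677/23407423488 ≈ -4.0000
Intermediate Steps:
t = -4 (t = -8 + 4 = -4)
y = 13625/14576 (y = 1 - (1257 + 645)/(8*(2369 + 1275)) = 1 - 951/(4*3644) = 1 - ⅛*951/1822 = 1 - 951/14576 = 13625/14576 ≈ 0.93476)
F = -2725/23407423488 (F = ((13625/14576)/(-2176))/3690 = ((13625/14576)*(-1/2176))*(1/3690) = -13625/31717376*1/3690 = -2725/23407423488 ≈ -1.1642e-7)
F + q(t) = -2725/23407423488 - 4 = -93629696677/23407423488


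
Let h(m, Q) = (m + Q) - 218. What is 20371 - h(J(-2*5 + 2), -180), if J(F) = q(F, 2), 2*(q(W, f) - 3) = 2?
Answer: 20765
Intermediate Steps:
q(W, f) = 4 (q(W, f) = 3 + (½)*2 = 3 + 1 = 4)
J(F) = 4
h(m, Q) = -218 + Q + m (h(m, Q) = (Q + m) - 218 = -218 + Q + m)
20371 - h(J(-2*5 + 2), -180) = 20371 - (-218 - 180 + 4) = 20371 - 1*(-394) = 20371 + 394 = 20765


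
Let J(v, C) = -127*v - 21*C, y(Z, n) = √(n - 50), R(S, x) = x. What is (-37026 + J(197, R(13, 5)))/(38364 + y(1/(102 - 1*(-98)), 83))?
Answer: -794774200/490598821 + 62150*√33/1471796463 ≈ -1.6198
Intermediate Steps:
y(Z, n) = √(-50 + n)
(-37026 + J(197, R(13, 5)))/(38364 + y(1/(102 - 1*(-98)), 83)) = (-37026 + (-127*197 - 21*5))/(38364 + √(-50 + 83)) = (-37026 + (-25019 - 105))/(38364 + √33) = (-37026 - 25124)/(38364 + √33) = -62150/(38364 + √33)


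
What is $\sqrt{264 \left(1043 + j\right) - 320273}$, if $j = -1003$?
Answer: $i \sqrt{309713} \approx 556.52 i$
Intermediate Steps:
$\sqrt{264 \left(1043 + j\right) - 320273} = \sqrt{264 \left(1043 - 1003\right) - 320273} = \sqrt{264 \cdot 40 - 320273} = \sqrt{10560 - 320273} = \sqrt{-309713} = i \sqrt{309713}$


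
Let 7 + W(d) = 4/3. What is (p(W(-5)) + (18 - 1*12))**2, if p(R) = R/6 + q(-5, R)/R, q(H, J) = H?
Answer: 3301489/93636 ≈ 35.259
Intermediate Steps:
W(d) = -17/3 (W(d) = -7 + 4/3 = -17/3)
p(R) = -5/R + R/6 (p(R) = R/6 - 5/R = -5/R + R/6)
(p(W(-5)) + (18 - 1*12))**2 = ((-5/(-17/3) + (1/6)*(-17/3)) + (18 - 1*12))**2 = ((-5*(-3/17) - 17/18) + (18 - 12))**2 = ((15/17 - 17/18) + 6)**2 = (-19/306 + 6)**2 = (1817/306)**2 = 3301489/93636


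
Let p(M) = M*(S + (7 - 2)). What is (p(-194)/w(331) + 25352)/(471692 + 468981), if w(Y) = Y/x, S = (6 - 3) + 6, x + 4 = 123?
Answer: 8068308/311362763 ≈ 0.025913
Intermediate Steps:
x = 119 (x = -4 + 123 = 119)
S = 9 (S = 3 + 6 = 9)
p(M) = 14*M (p(M) = M*(9 + (7 - 2)) = M*(9 + 5) = M*14 = 14*M)
w(Y) = Y/119
(p(-194)/w(331) + 25352)/(471692 + 468981) = ((14*(-194))/(((1/119)*331)) + 25352)/(471692 + 468981) = (-2716/331/119 + 25352)/940673 = (-2716*119/331 + 25352)*(1/940673) = (-323204/331 + 25352)*(1/940673) = (8068308/331)*(1/940673) = 8068308/311362763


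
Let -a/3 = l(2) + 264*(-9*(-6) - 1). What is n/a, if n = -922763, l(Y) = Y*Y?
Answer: 922763/41988 ≈ 21.977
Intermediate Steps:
l(Y) = Y²
a = -41988 (a = -3*(2² + 264*(-9*(-6) - 1)) = -3*(4 + 264*(54 - 1)) = -3*(4 + 264*53) = -3*(4 + 13992) = -3*13996 = -41988)
n/a = -922763/(-41988) = -922763*(-1/41988) = 922763/41988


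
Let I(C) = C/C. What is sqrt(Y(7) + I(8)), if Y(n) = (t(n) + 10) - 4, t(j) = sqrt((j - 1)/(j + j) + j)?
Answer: sqrt(343 + 14*sqrt(91))/7 ≈ 3.1186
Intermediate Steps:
I(C) = 1
t(j) = sqrt(j + (-1 + j)/(2*j)) (t(j) = sqrt((-1 + j)/((2*j)) + j) = sqrt((-1 + j)*(1/(2*j)) + j) = sqrt((-1 + j)/(2*j) + j) = sqrt(j + (-1 + j)/(2*j)))
Y(n) = 6 + sqrt(2 - 2/n + 4*n)/2 (Y(n) = (sqrt(2 - 2/n + 4*n)/2 + 10) - 4 = (10 + sqrt(2 - 2/n + 4*n)/2) - 4 = 6 + sqrt(2 - 2/n + 4*n)/2)
sqrt(Y(7) + I(8)) = sqrt((6 + sqrt(2 - 2/7 + 4*7)/2) + 1) = sqrt((6 + sqrt(2 - 2*1/7 + 28)/2) + 1) = sqrt((6 + sqrt(2 - 2/7 + 28)/2) + 1) = sqrt((6 + sqrt(208/7)/2) + 1) = sqrt((6 + (4*sqrt(91)/7)/2) + 1) = sqrt((6 + 2*sqrt(91)/7) + 1) = sqrt(7 + 2*sqrt(91)/7)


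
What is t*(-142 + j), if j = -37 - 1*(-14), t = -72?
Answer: 11880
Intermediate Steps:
j = -23 (j = -37 + 14 = -23)
t*(-142 + j) = -72*(-142 - 23) = -72*(-165) = 11880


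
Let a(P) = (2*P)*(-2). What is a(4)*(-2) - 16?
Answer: 16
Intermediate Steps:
a(P) = -4*P
a(4)*(-2) - 16 = -4*4*(-2) - 16 = -16*(-2) - 16 = 32 - 16 = 16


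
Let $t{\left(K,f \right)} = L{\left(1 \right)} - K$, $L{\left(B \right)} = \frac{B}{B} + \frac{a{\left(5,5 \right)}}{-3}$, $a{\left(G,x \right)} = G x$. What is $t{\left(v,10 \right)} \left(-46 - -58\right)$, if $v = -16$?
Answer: $104$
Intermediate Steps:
$L{\left(B \right)} = - \frac{22}{3}$ ($L{\left(B \right)} = \frac{B}{B} + \frac{5 \cdot 5}{-3} = 1 + 25 \left(- \frac{1}{3}\right) = 1 - \frac{25}{3} = - \frac{22}{3}$)
$t{\left(K,f \right)} = - \frac{22}{3} - K$
$t{\left(v,10 \right)} \left(-46 - -58\right) = \left(- \frac{22}{3} - -16\right) \left(-46 - -58\right) = \left(- \frac{22}{3} + 16\right) \left(-46 + 58\right) = \frac{26}{3} \cdot 12 = 104$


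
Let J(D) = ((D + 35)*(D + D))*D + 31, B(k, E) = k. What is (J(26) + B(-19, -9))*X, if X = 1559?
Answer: 128592556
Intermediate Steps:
J(D) = 31 + 2*D²*(35 + D) (J(D) = ((35 + D)*(2*D))*D + 31 = (2*D*(35 + D))*D + 31 = 2*D²*(35 + D) + 31 = 31 + 2*D²*(35 + D))
(J(26) + B(-19, -9))*X = ((31 + 2*26³ + 70*26²) - 19)*1559 = ((31 + 2*17576 + 70*676) - 19)*1559 = ((31 + 35152 + 47320) - 19)*1559 = (82503 - 19)*1559 = 82484*1559 = 128592556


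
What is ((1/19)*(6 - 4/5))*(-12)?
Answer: -312/95 ≈ -3.2842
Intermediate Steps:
((1/19)*(6 - 4/5))*(-12) = ((1*(1/19))*(6 - 4/5))*(-12) = ((6 - 1*4/5)/19)*(-12) = ((6 - 4/5)/19)*(-12) = ((1/19)*(26/5))*(-12) = (26/95)*(-12) = -312/95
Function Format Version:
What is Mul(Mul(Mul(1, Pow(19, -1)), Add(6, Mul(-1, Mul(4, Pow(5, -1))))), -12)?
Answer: Rational(-312, 95) ≈ -3.2842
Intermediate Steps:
Mul(Mul(Mul(1, Pow(19, -1)), Add(6, Mul(-1, Mul(4, Pow(5, -1))))), -12) = Mul(Mul(Mul(1, Rational(1, 19)), Add(6, Mul(-1, Mul(4, Rational(1, 5))))), -12) = Mul(Mul(Rational(1, 19), Add(6, Mul(-1, Rational(4, 5)))), -12) = Mul(Mul(Rational(1, 19), Add(6, Rational(-4, 5))), -12) = Mul(Mul(Rational(1, 19), Rational(26, 5)), -12) = Mul(Rational(26, 95), -12) = Rational(-312, 95)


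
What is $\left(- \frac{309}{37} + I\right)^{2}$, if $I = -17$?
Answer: $\frac{879844}{1369} \approx 642.69$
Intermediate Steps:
$\left(- \frac{309}{37} + I\right)^{2} = \left(- \frac{309}{37} - 17\right)^{2} = \left(- \frac{938}{37}\right)^{2} = \frac{879844}{1369}$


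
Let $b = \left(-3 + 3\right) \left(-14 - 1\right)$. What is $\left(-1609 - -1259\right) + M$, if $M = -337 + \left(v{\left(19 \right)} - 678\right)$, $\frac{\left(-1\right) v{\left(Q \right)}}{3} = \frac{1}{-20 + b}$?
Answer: $- \frac{27297}{20} \approx -1364.8$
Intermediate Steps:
$b = 0$ ($b = 0 \left(-15\right) = 0$)
$v{\left(Q \right)} = \frac{3}{20}$ ($v{\left(Q \right)} = - \frac{3}{-20 + 0} = - \frac{3}{-20} = \left(-3\right) \left(- \frac{1}{20}\right) = \frac{3}{20}$)
$M = - \frac{20297}{20}$ ($M = -337 + \left(\frac{3}{20} - 678\right) = -337 - \frac{13557}{20} = - \frac{20297}{20} \approx -1014.8$)
$\left(-1609 - -1259\right) + M = \left(-1609 - -1259\right) - \frac{20297}{20} = \left(-1609 + 1259\right) - \frac{20297}{20} = -350 - \frac{20297}{20} = - \frac{27297}{20}$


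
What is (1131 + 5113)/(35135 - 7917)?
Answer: 3122/13609 ≈ 0.22941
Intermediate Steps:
(1131 + 5113)/(35135 - 7917) = 6244/27218 = 6244*(1/27218) = 3122/13609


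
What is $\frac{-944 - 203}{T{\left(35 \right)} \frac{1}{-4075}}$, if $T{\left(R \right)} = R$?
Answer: $\frac{934805}{7} \approx 1.3354 \cdot 10^{5}$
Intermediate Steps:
$\frac{-944 - 203}{T{\left(35 \right)} \frac{1}{-4075}} = \frac{-944 - 203}{35 \frac{1}{-4075}} = \frac{-944 - 203}{35 \left(- \frac{1}{4075}\right)} = - \frac{1147}{- \frac{7}{815}} = \left(-1147\right) \left(- \frac{815}{7}\right) = \frac{934805}{7}$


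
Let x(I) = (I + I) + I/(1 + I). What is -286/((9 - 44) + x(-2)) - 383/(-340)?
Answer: 111411/12580 ≈ 8.8562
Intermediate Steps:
x(I) = 2*I + I/(1 + I)
-286/((9 - 44) + x(-2)) - 383/(-340) = -286/((9 - 44) - 2*(3 + 2*(-2))/(1 - 2)) - 383/(-340) = -286/(-35 - 2*(3 - 4)/(-1)) - 383*(-1/340) = -286/(-35 - 2*(-1)*(-1)) + 383/340 = -286/(-35 - 2) + 383/340 = -286/(-37) + 383/340 = -286*(-1/37) + 383/340 = 286/37 + 383/340 = 111411/12580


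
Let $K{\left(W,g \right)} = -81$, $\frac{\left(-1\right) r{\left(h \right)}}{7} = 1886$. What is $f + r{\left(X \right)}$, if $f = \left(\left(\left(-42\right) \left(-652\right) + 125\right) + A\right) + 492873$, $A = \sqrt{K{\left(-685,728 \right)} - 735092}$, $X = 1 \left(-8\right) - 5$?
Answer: $507180 + i \sqrt{735173} \approx 5.0718 \cdot 10^{5} + 857.42 i$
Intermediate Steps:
$X = -13$ ($X = -8 - 5 = -13$)
$r{\left(h \right)} = -13202$ ($r{\left(h \right)} = \left(-7\right) 1886 = -13202$)
$A = i \sqrt{735173}$ ($A = \sqrt{-81 - 735092} = \sqrt{-735173} = i \sqrt{735173} \approx 857.42 i$)
$f = 520382 + i \sqrt{735173}$ ($f = \left(\left(\left(-42\right) \left(-652\right) + 125\right) + i \sqrt{735173}\right) + 492873 = \left(\left(27384 + 125\right) + i \sqrt{735173}\right) + 492873 = \left(27509 + i \sqrt{735173}\right) + 492873 = 520382 + i \sqrt{735173} \approx 5.2038 \cdot 10^{5} + 857.42 i$)
$f + r{\left(X \right)} = \left(520382 + i \sqrt{735173}\right) - 13202 = 507180 + i \sqrt{735173}$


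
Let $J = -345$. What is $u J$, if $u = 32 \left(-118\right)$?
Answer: $1302720$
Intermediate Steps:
$u = -3776$
$u J = \left(-3776\right) \left(-345\right) = 1302720$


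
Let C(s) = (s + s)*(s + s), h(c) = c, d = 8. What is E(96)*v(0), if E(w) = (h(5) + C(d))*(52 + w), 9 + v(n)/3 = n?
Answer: -1042956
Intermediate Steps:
v(n) = -27 + 3*n
C(s) = 4*s² (C(s) = (2*s)*(2*s) = 4*s²)
E(w) = 13572 + 261*w (E(w) = (5 + 4*8²)*(52 + w) = (5 + 4*64)*(52 + w) = (5 + 256)*(52 + w) = 261*(52 + w) = 13572 + 261*w)
E(96)*v(0) = (13572 + 261*96)*(-27 + 3*0) = (13572 + 25056)*(-27 + 0) = 38628*(-27) = -1042956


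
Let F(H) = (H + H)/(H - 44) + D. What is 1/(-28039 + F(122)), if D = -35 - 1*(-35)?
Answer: -39/1093399 ≈ -3.5669e-5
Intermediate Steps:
D = 0 (D = -35 + 35 = 0)
F(H) = 2*H/(-44 + H) (F(H) = (H + H)/(H - 44) + 0 = (2*H)/(-44 + H) + 0 = 2*H/(-44 + H) + 0 = 2*H/(-44 + H))
1/(-28039 + F(122)) = 1/(-28039 + 2*122/(-44 + 122)) = 1/(-28039 + 2*122/78) = 1/(-28039 + 2*122*(1/78)) = 1/(-28039 + 122/39) = 1/(-1093399/39) = -39/1093399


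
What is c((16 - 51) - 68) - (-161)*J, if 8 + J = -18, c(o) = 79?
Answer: -4107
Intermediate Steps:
J = -26 (J = -8 - 18 = -26)
c((16 - 51) - 68) - (-161)*J = 79 - (-161)*(-26) = 79 - 1*4186 = 79 - 4186 = -4107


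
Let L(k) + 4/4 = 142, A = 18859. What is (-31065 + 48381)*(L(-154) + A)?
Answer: 329004000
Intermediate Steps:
L(k) = 141 (L(k) = -1 + 142 = 141)
(-31065 + 48381)*(L(-154) + A) = (-31065 + 48381)*(141 + 18859) = 17316*19000 = 329004000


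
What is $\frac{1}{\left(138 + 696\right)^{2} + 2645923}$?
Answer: $\frac{1}{3341479} \approx 2.9927 \cdot 10^{-7}$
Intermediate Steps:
$\frac{1}{\left(138 + 696\right)^{2} + 2645923} = \frac{1}{834^{2} + 2645923} = \frac{1}{695556 + 2645923} = \frac{1}{3341479}$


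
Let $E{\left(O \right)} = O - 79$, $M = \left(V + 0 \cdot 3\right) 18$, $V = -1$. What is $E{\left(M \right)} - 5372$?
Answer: $-5469$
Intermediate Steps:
$M = -18$ ($M = \left(-1 + 0 \cdot 3\right) 18 = \left(-1 + 0\right) 18 = \left(-1\right) 18 = -18$)
$E{\left(O \right)} = -79 + O$
$E{\left(M \right)} - 5372 = \left(-79 - 18\right) - 5372 = -97 - 5372 = -5469$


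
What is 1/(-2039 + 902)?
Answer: -1/1137 ≈ -0.00087951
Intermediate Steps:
1/(-2039 + 902) = 1/(-1137) = -1/1137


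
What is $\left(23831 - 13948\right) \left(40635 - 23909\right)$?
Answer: $165303058$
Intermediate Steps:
$\left(23831 - 13948\right) \left(40635 - 23909\right) = \left(23831 + \left(-22839 + 8891\right)\right) 16726 = \left(23831 - 13948\right) 16726 = 9883 \cdot 16726 = 165303058$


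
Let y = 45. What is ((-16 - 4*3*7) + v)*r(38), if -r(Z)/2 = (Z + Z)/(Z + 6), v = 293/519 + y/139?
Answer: 271700684/793551 ≈ 342.39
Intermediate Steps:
v = 64082/72141 (v = 293/519 + 45/139 = 64082/72141 ≈ 0.88829)
r(Z) = -4*Z/(6 + Z) (r(Z) = -2*(Z + Z)/(Z + 6) = -2*2*Z/(6 + Z) = -4*Z/(6 + Z))
((-16 - 4*3*7) + v)*r(38) = ((-16 - 4*3*7) + 64082/72141)*(-4*38/(6 + 38)) = ((-16 - 12*7) + 64082/72141)*(-4*38/44) = ((-16 - 84) + 64082/72141)*(-4*38*1/44) = (-100 + 64082/72141)*(-38/11) = -7150018/72141*(-38/11) = 271700684/793551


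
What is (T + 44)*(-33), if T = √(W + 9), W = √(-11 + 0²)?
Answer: -1452 - 33*√(9 + I*√11) ≈ -1552.6 - 17.949*I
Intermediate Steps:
W = I*√11 (W = √(-11 + 0) = √(-11) = I*√11 ≈ 3.3166*I)
T = √(9 + I*√11) (T = √(I*√11 + 9) = √(9 + I*√11) ≈ 3.0489 + 0.5439*I)
(T + 44)*(-33) = (√(9 + I*√11) + 44)*(-33) = (44 + √(9 + I*√11))*(-33) = -1452 - 33*√(9 + I*√11)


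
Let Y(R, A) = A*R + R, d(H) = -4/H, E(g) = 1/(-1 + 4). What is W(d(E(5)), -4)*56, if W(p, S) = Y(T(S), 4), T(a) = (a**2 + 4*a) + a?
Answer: -1120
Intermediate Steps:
E(g) = 1/3
T(a) = a**2 + 5*a
Y(R, A) = R + A*R
W(p, S) = 5*S*(5 + S) (W(p, S) = (S*(5 + S))*(1 + 4) = (S*(5 + S))*5 = 5*S*(5 + S))
W(d(E(5)), -4)*56 = (5*(-4)*(5 - 4))*56 = (5*(-4)*1)*56 = -20*56 = -1120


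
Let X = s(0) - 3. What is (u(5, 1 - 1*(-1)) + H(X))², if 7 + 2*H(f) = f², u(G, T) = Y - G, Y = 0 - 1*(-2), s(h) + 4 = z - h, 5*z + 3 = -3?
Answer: 459684/625 ≈ 735.49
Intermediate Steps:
z = -6/5 (z = -⅗ + (⅕)*(-3) = -⅗ - ⅗ = -6/5 ≈ -1.2000)
s(h) = -26/5 - h (s(h) = -4 + (-6/5 - h) = -26/5 - h)
Y = 2 (Y = 0 + 2 = 2)
u(G, T) = 2 - G
X = -41/5 (X = (-26/5 - 1*0) - 3 = (-26/5 + 0) - 3 = -26/5 - 3 = -41/5 ≈ -8.2000)
H(f) = -7/2 + f²/2
(u(5, 1 - 1*(-1)) + H(X))² = ((2 - 1*5) + (-7/2 + (-41/5)²/2))² = ((2 - 5) + (-7/2 + (½)*(1681/25)))² = (-3 + (-7/2 + 1681/50))² = (-3 + 753/25)² = (678/25)² = 459684/625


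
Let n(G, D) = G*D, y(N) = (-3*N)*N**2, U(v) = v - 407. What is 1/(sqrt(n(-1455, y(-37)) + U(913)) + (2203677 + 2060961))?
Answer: 4264638/18187358370883 - I*sqrt(221099839)/18187358370883 ≈ 2.3448e-7 - 8.1757e-10*I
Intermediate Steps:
U(v) = -407 + v
y(N) = -3*N**3
n(G, D) = D*G
1/(sqrt(n(-1455, y(-37)) + U(913)) + (2203677 + 2060961)) = 1/(sqrt(-3*(-37)**3*(-1455) + (-407 + 913)) + (2203677 + 2060961)) = 1/(sqrt(-3*(-50653)*(-1455) + 506) + 4264638) = 1/(sqrt(151959*(-1455) + 506) + 4264638) = 1/(sqrt(-221100345 + 506) + 4264638) = 1/(sqrt(-221099839) + 4264638) = 1/(I*sqrt(221099839) + 4264638) = 1/(4264638 + I*sqrt(221099839))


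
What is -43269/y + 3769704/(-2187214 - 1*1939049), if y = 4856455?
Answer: -6161979037689/6679670192555 ≈ -0.92250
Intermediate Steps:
-43269/y + 3769704/(-2187214 - 1*1939049) = -43269/4856455 + 3769704/(-2187214 - 1*1939049) = -43269*1/4856455 + 3769704/(-2187214 - 1939049) = -43269/4856455 + 3769704/(-4126263) = -43269/4856455 + 3769704*(-1/4126263) = -43269/4856455 - 1256568/1375421 = -6161979037689/6679670192555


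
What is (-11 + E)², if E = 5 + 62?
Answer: 3136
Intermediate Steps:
E = 67
(-11 + E)² = (-11 + 67)² = 56² = 3136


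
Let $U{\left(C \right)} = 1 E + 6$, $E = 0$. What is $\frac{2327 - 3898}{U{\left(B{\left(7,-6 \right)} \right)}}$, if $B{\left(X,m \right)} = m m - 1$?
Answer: $- \frac{1571}{6} \approx -261.83$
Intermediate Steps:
$B{\left(X,m \right)} = -1 + m^{2}$ ($B{\left(X,m \right)} = m^{2} - 1 = -1 + m^{2}$)
$U{\left(C \right)} = 6$ ($U{\left(C \right)} = 1 \cdot 0 + 6 = 0 + 6 = 6$)
$\frac{2327 - 3898}{U{\left(B{\left(7,-6 \right)} \right)}} = \frac{2327 - 3898}{6} = \left(-1571\right) \frac{1}{6} = - \frac{1571}{6}$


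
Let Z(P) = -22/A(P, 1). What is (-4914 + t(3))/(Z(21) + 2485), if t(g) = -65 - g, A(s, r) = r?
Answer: -4982/2463 ≈ -2.0227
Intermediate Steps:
Z(P) = -22 (Z(P) = -22/1 = -22*1 = -22)
(-4914 + t(3))/(Z(21) + 2485) = (-4914 + (-65 - 1*3))/(-22 + 2485) = (-4914 + (-65 - 3))/2463 = (-4914 - 68)*(1/2463) = -4982*1/2463 = -4982/2463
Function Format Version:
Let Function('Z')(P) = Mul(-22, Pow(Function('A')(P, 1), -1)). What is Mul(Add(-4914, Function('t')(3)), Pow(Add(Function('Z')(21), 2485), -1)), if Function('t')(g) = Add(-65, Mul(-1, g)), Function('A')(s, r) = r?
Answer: Rational(-4982, 2463) ≈ -2.0227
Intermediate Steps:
Function('Z')(P) = -22 (Function('Z')(P) = Mul(-22, Pow(1, -1)) = Mul(-22, 1) = -22)
Mul(Add(-4914, Function('t')(3)), Pow(Add(Function('Z')(21), 2485), -1)) = Mul(Add(-4914, Add(-65, Mul(-1, 3))), Pow(Add(-22, 2485), -1)) = Mul(Add(-4914, Add(-65, -3)), Pow(2463, -1)) = Mul(Add(-4914, -68), Rational(1, 2463)) = Mul(-4982, Rational(1, 2463)) = Rational(-4982, 2463)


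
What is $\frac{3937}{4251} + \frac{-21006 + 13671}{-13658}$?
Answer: $\frac{84952631}{58060158} \approx 1.4632$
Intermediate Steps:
$\frac{3937}{4251} + \frac{-21006 + 13671}{-13658} = 3937 \cdot \frac{1}{4251} - - \frac{7335}{13658} = \frac{3937}{4251} + \frac{7335}{13658} = \frac{84952631}{58060158}$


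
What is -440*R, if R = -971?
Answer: 427240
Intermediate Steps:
-440*R = -440*(-971) = 427240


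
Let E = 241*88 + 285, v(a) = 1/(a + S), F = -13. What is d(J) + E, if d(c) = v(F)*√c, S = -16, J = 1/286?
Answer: 21493 - √286/8294 ≈ 21493.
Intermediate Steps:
J = 1/286 ≈ 0.0034965
v(a) = 1/(-16 + a) (v(a) = 1/(a - 16) = 1/(-16 + a))
E = 21493 (E = 21208 + 285 = 21493)
d(c) = -√c/29 (d(c) = √c/(-16 - 13) = √c/(-29) = -√c/29)
d(J) + E = -√286/8294 + 21493 = 21493 - √286/8294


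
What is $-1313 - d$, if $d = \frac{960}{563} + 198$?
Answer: $- \frac{851653}{563} \approx -1512.7$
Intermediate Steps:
$d = \frac{112434}{563}$ ($d = 960 \cdot \frac{1}{563} + 198 = \frac{960}{563} + 198 = \frac{112434}{563} \approx 199.71$)
$-1313 - d = -1313 - \frac{112434}{563} = - \frac{851653}{563}$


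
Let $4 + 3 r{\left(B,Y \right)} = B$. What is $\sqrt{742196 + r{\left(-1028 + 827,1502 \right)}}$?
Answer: $\frac{\sqrt{6679149}}{3} \approx 861.47$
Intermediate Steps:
$r{\left(B,Y \right)} = - \frac{4}{3} + \frac{B}{3}$
$\sqrt{742196 + r{\left(-1028 + 827,1502 \right)}} = \sqrt{742196 + \left(- \frac{4}{3} + \frac{-1028 + 827}{3}\right)} = \sqrt{742196 + \left(- \frac{4}{3} + \frac{1}{3} \left(-201\right)\right)} = \sqrt{742196 - \frac{205}{3}} = \sqrt{\frac{2226383}{3}} = \frac{\sqrt{6679149}}{3}$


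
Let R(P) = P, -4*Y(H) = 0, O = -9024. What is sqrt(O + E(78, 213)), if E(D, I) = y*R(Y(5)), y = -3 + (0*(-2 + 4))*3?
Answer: 8*I*sqrt(141) ≈ 94.995*I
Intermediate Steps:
Y(H) = 0 (Y(H) = -1/4*0 = 0)
y = -3 (y = -3 + (0*2)*3 = -3 + 0*3 = -3 + 0 = -3)
E(D, I) = 0 (E(D, I) = -3*0 = 0)
sqrt(O + E(78, 213)) = sqrt(-9024 + 0) = sqrt(-9024) = 8*I*sqrt(141)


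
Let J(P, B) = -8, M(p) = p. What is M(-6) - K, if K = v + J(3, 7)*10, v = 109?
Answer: -35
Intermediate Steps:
K = 29 (K = 109 - 8*10 = 109 - 80 = 29)
M(-6) - K = -6 - 1*29 = -6 - 29 = -35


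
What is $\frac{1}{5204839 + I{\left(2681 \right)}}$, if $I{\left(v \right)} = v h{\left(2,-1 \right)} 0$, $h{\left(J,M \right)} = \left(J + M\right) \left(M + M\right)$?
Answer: $\frac{1}{5204839} \approx 1.9213 \cdot 10^{-7}$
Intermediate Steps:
$h{\left(J,M \right)} = 2 M \left(J + M\right)$ ($h{\left(J,M \right)} = \left(J + M\right) 2 M = 2 M \left(J + M\right)$)
$I{\left(v \right)} = 0$ ($I{\left(v \right)} = v 2 \left(-1\right) \left(2 - 1\right) 0 = v 2 \left(-1\right) 1 \cdot 0 = v \left(-2\right) 0 = - 2 v 0 = 0$)
$\frac{1}{5204839 + I{\left(2681 \right)}} = \frac{1}{5204839 + 0} = \frac{1}{5204839}$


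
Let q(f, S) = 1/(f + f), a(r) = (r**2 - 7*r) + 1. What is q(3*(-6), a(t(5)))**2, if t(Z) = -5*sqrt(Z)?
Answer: 1/1296 ≈ 0.00077160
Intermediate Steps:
a(r) = 1 + r**2 - 7*r
q(f, S) = 1/(2*f)
q(3*(-6), a(t(5)))**2 = (1/(2*((3*(-6)))))**2 = ((1/2)/(-18))**2 = ((1/2)*(-1/18))**2 = (-1/36)**2 = 1/1296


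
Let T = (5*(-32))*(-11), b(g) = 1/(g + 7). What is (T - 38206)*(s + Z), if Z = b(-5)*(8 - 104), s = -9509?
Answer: 348314422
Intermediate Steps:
b(g) = 1/(7 + g)
T = 1760 (T = -160*(-11) = 1760)
Z = -48 (Z = (8 - 104)/(7 - 5) = -96/2 = (½)*(-96) = -48)
(T - 38206)*(s + Z) = (1760 - 38206)*(-9509 - 48) = -36446*(-9557) = 348314422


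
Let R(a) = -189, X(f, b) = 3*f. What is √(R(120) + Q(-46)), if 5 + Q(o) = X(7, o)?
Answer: I*√173 ≈ 13.153*I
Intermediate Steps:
Q(o) = 16 (Q(o) = -5 + 3*7 = -5 + 21 = 16)
√(R(120) + Q(-46)) = √(-189 + 16) = √(-173) = I*√173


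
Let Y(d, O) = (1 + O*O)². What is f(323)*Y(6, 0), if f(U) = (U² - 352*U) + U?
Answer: -9044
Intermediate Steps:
f(U) = U² - 351*U
Y(d, O) = (1 + O²)²
f(323)*Y(6, 0) = (323*(-351 + 323))*(1 + 0²)² = (323*(-28))*(1 + 0)² = -9044*1² = -9044*1 = -9044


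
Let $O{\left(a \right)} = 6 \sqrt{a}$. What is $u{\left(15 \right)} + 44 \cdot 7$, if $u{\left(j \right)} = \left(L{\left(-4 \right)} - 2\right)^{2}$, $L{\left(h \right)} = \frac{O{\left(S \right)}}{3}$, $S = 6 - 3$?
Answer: $324 - 8 \sqrt{3} \approx 310.14$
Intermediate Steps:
$S = 3$ ($S = 6 - 3 = 3$)
$L{\left(h \right)} = 2 \sqrt{3}$ ($L{\left(h \right)} = \frac{6 \sqrt{3}}{3} = 6 \sqrt{3} \cdot \frac{1}{3} = 2 \sqrt{3}$)
$u{\left(j \right)} = \left(-2 + 2 \sqrt{3}\right)^{2}$ ($u{\left(j \right)} = \left(2 \sqrt{3} - 2\right)^{2} = \left(-2 + 2 \sqrt{3}\right)^{2}$)
$u{\left(15 \right)} + 44 \cdot 7 = \left(16 - 8 \sqrt{3}\right) + 44 \cdot 7 = \left(16 - 8 \sqrt{3}\right) + 308 = 324 - 8 \sqrt{3}$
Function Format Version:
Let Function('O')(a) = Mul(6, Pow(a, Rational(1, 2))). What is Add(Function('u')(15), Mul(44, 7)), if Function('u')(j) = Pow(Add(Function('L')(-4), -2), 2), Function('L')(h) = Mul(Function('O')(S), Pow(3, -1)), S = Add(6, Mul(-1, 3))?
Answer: Add(324, Mul(-8, Pow(3, Rational(1, 2)))) ≈ 310.14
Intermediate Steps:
S = 3 (S = Add(6, -3) = 3)
Function('L')(h) = Mul(2, Pow(3, Rational(1, 2))) (Function('L')(h) = Mul(Mul(6, Pow(3, Rational(1, 2))), Pow(3, -1)) = Mul(Mul(6, Pow(3, Rational(1, 2))), Rational(1, 3)) = Mul(2, Pow(3, Rational(1, 2))))
Function('u')(j) = Pow(Add(-2, Mul(2, Pow(3, Rational(1, 2)))), 2) (Function('u')(j) = Pow(Add(Mul(2, Pow(3, Rational(1, 2))), -2), 2) = Pow(Add(-2, Mul(2, Pow(3, Rational(1, 2)))), 2))
Add(Function('u')(15), Mul(44, 7)) = Add(Add(16, Mul(-8, Pow(3, Rational(1, 2)))), Mul(44, 7)) = Add(Add(16, Mul(-8, Pow(3, Rational(1, 2)))), 308) = Add(324, Mul(-8, Pow(3, Rational(1, 2))))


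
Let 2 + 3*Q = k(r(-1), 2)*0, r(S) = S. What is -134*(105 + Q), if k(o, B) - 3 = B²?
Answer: -41942/3 ≈ -13981.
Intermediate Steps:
k(o, B) = 3 + B²
Q = -⅔ (Q = -⅔ + ((3 + 2²)*0)/3 = -⅔ + ((3 + 4)*0)/3 = -⅔ + (7*0)/3 = -⅔ + (⅓)*0 = -⅔ + 0 = -⅔ ≈ -0.66667)
-134*(105 + Q) = -134*(105 - ⅔) = -134*313/3 = -41942/3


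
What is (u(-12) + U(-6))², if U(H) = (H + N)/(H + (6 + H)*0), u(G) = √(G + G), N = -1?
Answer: -815/36 + 14*I*√6/3 ≈ -22.639 + 11.431*I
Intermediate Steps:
u(G) = √2*√G (u(G) = √(2*G) = √2*√G)
U(H) = (-1 + H)/H (U(H) = (H - 1)/(H + (6 + H)*0) = (-1 + H)/(H + 0) = (-1 + H)/H)
(u(-12) + U(-6))² = (√2*√(-12) + (-1 - 6)/(-6))² = (√2*(2*I*√3) - ⅙*(-7))² = (2*I*√6 + 7/6)² = (7/6 + 2*I*√6)²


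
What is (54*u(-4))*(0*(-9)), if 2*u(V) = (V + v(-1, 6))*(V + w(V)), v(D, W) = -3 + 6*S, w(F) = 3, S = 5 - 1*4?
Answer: 0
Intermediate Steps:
S = 1 (S = 5 - 4 = 1)
v(D, W) = 3 (v(D, W) = -3 + 6*1 = -3 + 6 = 3)
u(V) = (3 + V)²/2 (u(V) = ((V + 3)*(V + 3))/2 = ((3 + V)*(3 + V))/2 = (3 + V)²/2)
(54*u(-4))*(0*(-9)) = (54*(9/2 + (½)*(-4)² + 3*(-4)))*(0*(-9)) = (54*(9/2 + (½)*16 - 12))*0 = (54*(9/2 + 8 - 12))*0 = (54*(½))*0 = 27*0 = 0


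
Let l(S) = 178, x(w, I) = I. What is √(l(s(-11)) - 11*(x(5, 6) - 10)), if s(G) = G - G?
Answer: √222 ≈ 14.900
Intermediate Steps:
s(G) = 0
√(l(s(-11)) - 11*(x(5, 6) - 10)) = √(178 - 11*(6 - 10)) = √(178 - 11*(-4)) = √(178 + 44) = √222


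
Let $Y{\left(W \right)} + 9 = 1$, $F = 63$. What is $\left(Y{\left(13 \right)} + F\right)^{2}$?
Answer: $3025$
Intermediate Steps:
$Y{\left(W \right)} = -8$ ($Y{\left(W \right)} = -9 + 1 = -8$)
$\left(Y{\left(13 \right)} + F\right)^{2} = \left(-8 + 63\right)^{2} = 55^{2} = 3025$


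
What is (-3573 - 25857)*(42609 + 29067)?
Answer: -2109424680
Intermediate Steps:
(-3573 - 25857)*(42609 + 29067) = -29430*71676 = -2109424680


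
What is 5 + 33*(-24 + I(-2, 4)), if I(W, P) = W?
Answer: -853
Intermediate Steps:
5 + 33*(-24 + I(-2, 4)) = 5 + 33*(-24 - 2) = 5 + 33*(-26) = 5 - 858 = -853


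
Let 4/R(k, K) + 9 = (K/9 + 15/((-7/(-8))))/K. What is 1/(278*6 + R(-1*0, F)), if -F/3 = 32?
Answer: 2285/3810372 ≈ 0.00059968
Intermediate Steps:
F = -96 (F = -3*32 = -96)
R(k, K) = 4/(-9 + (120/7 + K/9)/K) (R(k, K) = 4/(-9 + (K/9 + 15/((-7/(-8))))/K) = 4/(-9 + (K*(1/9) + 15/((-7*(-1/8))))/K) = 4/(-9 + (K/9 + 15/(7/8))/K) = 4/(-9 + (K/9 + 15*(8/7))/K) = 4/(-9 + (K/9 + 120/7)/K) = 4/(-9 + (120/7 + K/9)/K))
1/(278*6 + R(-1*0, F)) = 1/(278*6 - 63*(-96)/(-270 + 140*(-96))) = 1/(1668 - 63*(-96)/(-270 - 13440)) = 1/(1668 - 63*(-96)/(-13710)) = 1/(1668 - 63*(-96)*(-1/13710)) = 1/(1668 - 1008/2285) = 1/(3810372/2285) = 2285/3810372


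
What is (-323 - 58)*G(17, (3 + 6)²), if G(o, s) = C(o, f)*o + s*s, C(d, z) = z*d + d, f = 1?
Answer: -2719959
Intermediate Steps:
C(d, z) = d + d*z (C(d, z) = d*z + d = d + d*z)
G(o, s) = s² + 2*o² (G(o, s) = (o*(1 + 1))*o + s*s = (o*2)*o + s² = (2*o)*o + s² = 2*o² + s² = s² + 2*o²)
(-323 - 58)*G(17, (3 + 6)²) = (-323 - 58)*(((3 + 6)²)² + 2*17²) = -381*((9²)² + 2*289) = -381*(81² + 578) = -381*(6561 + 578) = -381*7139 = -2719959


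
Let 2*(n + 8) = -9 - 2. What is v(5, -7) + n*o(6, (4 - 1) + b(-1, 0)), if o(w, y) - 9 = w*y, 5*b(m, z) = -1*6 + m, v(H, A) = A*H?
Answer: -2861/10 ≈ -286.10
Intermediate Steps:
n = -27/2 (n = -8 + (-9 - 2)/2 = -8 + (½)*(-11) = -8 - 11/2 = -27/2 ≈ -13.500)
b(m, z) = -6/5 + m/5 (b(m, z) = (-1*6 + m)/5 = (-6 + m)/5 = -6/5 + m/5)
o(w, y) = 9 + w*y
v(5, -7) + n*o(6, (4 - 1) + b(-1, 0)) = -7*5 - 27*(9 + 6*((4 - 1) + (-6/5 + (⅕)*(-1))))/2 = -35 - 27*(9 + 6*(3 + (-6/5 - ⅕)))/2 = -35 - 27*(9 + 6*(3 - 7/5))/2 = -35 - 27*(9 + 6*(8/5))/2 = -35 - 27*(9 + 48/5)/2 = -35 - 27/2*93/5 = -35 - 2511/10 = -2861/10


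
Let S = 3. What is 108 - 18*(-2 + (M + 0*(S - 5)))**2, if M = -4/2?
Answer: -180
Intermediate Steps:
M = -2 (M = -4*1/2 = -2)
108 - 18*(-2 + (M + 0*(S - 5)))**2 = 108 - 18*(-2 + (-2 + 0*(3 - 5)))**2 = 108 - 18*(-2 + (-2 + 0*(-2)))**2 = 108 - 18*(-2 + (-2 + 0))**2 = 108 - 18*(-2 - 2)**2 = 108 - 18*(-4)**2 = 108 - 18*16 = 108 - 288 = -180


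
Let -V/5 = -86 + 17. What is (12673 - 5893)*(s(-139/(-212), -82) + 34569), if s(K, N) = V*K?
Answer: 12503308185/53 ≈ 2.3591e+8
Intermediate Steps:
V = 345 (V = -5*(-86 + 17) = -5*(-69) = 345)
s(K, N) = 345*K
(12673 - 5893)*(s(-139/(-212), -82) + 34569) = (12673 - 5893)*(345*(-139/(-212)) + 34569) = 6780*(345*(-139*(-1/212)) + 34569) = 6780*(345*(139/212) + 34569) = 6780*(47955/212 + 34569) = 6780*(7376583/212) = 12503308185/53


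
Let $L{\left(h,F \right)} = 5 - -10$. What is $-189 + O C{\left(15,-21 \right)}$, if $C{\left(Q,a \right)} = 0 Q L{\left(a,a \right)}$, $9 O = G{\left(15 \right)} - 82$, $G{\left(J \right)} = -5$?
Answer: $-189$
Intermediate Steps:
$L{\left(h,F \right)} = 15$ ($L{\left(h,F \right)} = 5 + 10 = 15$)
$O = - \frac{29}{3}$ ($O = \frac{-5 - 82}{9} = \frac{1}{9} \left(-87\right) = - \frac{29}{3} \approx -9.6667$)
$C{\left(Q,a \right)} = 0$ ($C{\left(Q,a \right)} = 0 Q 15 = 0 \cdot 15 = 0$)
$-189 + O C{\left(15,-21 \right)} = -189 - 0 = -189 + 0 = -189$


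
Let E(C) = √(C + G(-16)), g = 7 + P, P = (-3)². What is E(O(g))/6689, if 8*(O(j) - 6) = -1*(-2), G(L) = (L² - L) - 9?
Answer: √1077/13378 ≈ 0.0024531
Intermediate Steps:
P = 9
g = 16 (g = 7 + 9 = 16)
G(L) = -9 + L² - L
O(j) = 25/4 (O(j) = 6 + (-1*(-2))/8 = 6 + (⅛)*2 = 6 + ¼ = 25/4)
E(C) = √(263 + C) (E(C) = √(C + (-9 + (-16)² - 1*(-16))) = √(C + (-9 + 256 + 16)) = √(C + 263) = √(263 + C))
E(O(g))/6689 = √(263 + 25/4)/6689 = √(1077/4)*(1/6689) = (√1077/2)*(1/6689) = √1077/13378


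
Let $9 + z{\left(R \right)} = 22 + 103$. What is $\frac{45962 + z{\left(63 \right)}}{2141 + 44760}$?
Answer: $\frac{46078}{46901} \approx 0.98245$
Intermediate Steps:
$z{\left(R \right)} = 116$ ($z{\left(R \right)} = -9 + \left(22 + 103\right) = -9 + 125 = 116$)
$\frac{45962 + z{\left(63 \right)}}{2141 + 44760} = \frac{45962 + 116}{2141 + 44760} = \frac{46078}{46901}$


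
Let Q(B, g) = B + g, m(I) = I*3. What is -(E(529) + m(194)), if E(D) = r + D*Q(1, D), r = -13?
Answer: -280939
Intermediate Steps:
m(I) = 3*I
E(D) = -13 + D*(1 + D)
-(E(529) + m(194)) = -((-13 + 529*(1 + 529)) + 3*194) = -((-13 + 529*530) + 582) = -((-13 + 280370) + 582) = -(280357 + 582) = -1*280939 = -280939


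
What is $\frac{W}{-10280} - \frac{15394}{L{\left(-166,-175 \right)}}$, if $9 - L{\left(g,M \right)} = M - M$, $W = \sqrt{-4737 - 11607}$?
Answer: $- \frac{15394}{9} - \frac{3 i \sqrt{454}}{5140} \approx -1710.4 - 0.012436 i$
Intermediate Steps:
$W = 6 i \sqrt{454}$ ($W = \sqrt{-16344} = 6 i \sqrt{454} \approx 127.84 i$)
$L{\left(g,M \right)} = 9$ ($L{\left(g,M \right)} = 9 - \left(M - M\right) = 9 - 0 = 9 + 0 = 9$)
$\frac{W}{-10280} - \frac{15394}{L{\left(-166,-175 \right)}} = \frac{6 i \sqrt{454}}{-10280} - \frac{15394}{9} = 6 i \sqrt{454} \left(- \frac{1}{10280}\right) - \frac{15394}{9} = - \frac{3 i \sqrt{454}}{5140} - \frac{15394}{9} = - \frac{15394}{9} - \frac{3 i \sqrt{454}}{5140}$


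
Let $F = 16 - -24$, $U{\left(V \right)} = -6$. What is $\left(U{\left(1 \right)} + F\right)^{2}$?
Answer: $1156$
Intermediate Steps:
$F = 40$ ($F = 16 + 24 = 40$)
$\left(U{\left(1 \right)} + F\right)^{2} = \left(-6 + 40\right)^{2} = 34^{2} = 1156$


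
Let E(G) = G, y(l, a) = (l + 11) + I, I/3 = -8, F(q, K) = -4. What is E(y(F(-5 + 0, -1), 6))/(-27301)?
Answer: 17/27301 ≈ 0.00062269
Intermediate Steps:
I = -24 (I = 3*(-8) = -24)
y(l, a) = -13 + l (y(l, a) = (l + 11) - 24 = (11 + l) - 24 = -13 + l)
E(y(F(-5 + 0, -1), 6))/(-27301) = (-13 - 4)/(-27301) = -17*(-1/27301) = 17/27301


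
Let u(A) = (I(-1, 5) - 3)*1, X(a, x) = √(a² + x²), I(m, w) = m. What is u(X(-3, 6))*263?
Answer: -1052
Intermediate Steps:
u(A) = -4 (u(A) = (-1 - 3)*1 = -4*1 = -4)
u(X(-3, 6))*263 = -4*263 = -1052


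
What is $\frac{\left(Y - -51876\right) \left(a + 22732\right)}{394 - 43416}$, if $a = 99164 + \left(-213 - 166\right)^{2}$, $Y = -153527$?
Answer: $\frac{26992101587}{43022} \approx 6.274 \cdot 10^{5}$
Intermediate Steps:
$a = 242805$ ($a = 99164 + \left(-379\right)^{2} = 99164 + 143641 = 242805$)
$\frac{\left(Y - -51876\right) \left(a + 22732\right)}{394 - 43416} = \frac{\left(-153527 - -51876\right) \left(242805 + 22732\right)}{394 - 43416} = \frac{\left(-153527 + 51876\right) 265537}{394 - 43416} = \frac{\left(-101651\right) 265537}{-43022} = \left(-26992101587\right) \left(- \frac{1}{43022}\right) = \frac{26992101587}{43022}$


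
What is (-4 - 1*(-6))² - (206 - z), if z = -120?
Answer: -322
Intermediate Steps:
(-4 - 1*(-6))² - (206 - z) = (-4 - 1*(-6))² - (206 - 1*(-120)) = (-4 + 6)² - (206 + 120) = 2² - 1*326 = 4 - 326 = -322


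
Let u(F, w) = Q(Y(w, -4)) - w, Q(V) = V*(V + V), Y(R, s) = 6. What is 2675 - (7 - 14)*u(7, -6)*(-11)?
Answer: -3331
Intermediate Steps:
Q(V) = 2*V² (Q(V) = V*(2*V) = 2*V²)
u(F, w) = 72 - w (u(F, w) = 2*6² - w = 2*36 - w = 72 - w)
2675 - (7 - 14)*u(7, -6)*(-11) = 2675 - (7 - 14)*(72 - 1*(-6))*(-11) = 2675 - (-7*(72 + 6))*(-11) = 2675 - (-7*78)*(-11) = 2675 - (-546)*(-11) = 2675 - 1*6006 = 2675 - 6006 = -3331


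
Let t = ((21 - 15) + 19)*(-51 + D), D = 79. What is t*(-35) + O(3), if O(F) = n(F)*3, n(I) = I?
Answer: -24491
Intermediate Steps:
O(F) = 3*F (O(F) = F*3 = 3*F)
t = 700 (t = ((21 - 15) + 19)*(-51 + 79) = (6 + 19)*28 = 25*28 = 700)
t*(-35) + O(3) = 700*(-35) + 3*3 = -24500 + 9 = -24491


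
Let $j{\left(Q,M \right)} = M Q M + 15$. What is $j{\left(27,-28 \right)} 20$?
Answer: $423660$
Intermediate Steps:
$j{\left(Q,M \right)} = 15 + Q M^{2}$ ($j{\left(Q,M \right)} = Q M^{2} + 15 = 15 + Q M^{2}$)
$j{\left(27,-28 \right)} 20 = \left(15 + 27 \left(-28\right)^{2}\right) 20 = \left(15 + 27 \cdot 784\right) 20 = \left(15 + 21168\right) 20 = 21183 \cdot 20 = 423660$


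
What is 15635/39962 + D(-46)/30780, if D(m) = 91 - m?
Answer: 4591699/11604060 ≈ 0.39570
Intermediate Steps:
15635/39962 + D(-46)/30780 = 15635/39962 + (91 - 1*(-46))/30780 = 15635*(1/39962) + (91 + 46)*(1/30780) = 295/754 + 137*(1/30780) = 295/754 + 137/30780 = 4591699/11604060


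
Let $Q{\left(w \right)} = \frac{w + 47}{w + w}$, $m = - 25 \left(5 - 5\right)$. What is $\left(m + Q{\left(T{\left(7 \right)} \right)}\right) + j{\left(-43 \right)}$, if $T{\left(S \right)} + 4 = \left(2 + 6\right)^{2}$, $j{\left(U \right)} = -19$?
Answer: $- \frac{2173}{120} \approx -18.108$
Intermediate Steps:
$m = 0$ ($m = \left(-25\right) 0 = 0$)
$T{\left(S \right)} = 60$ ($T{\left(S \right)} = -4 + \left(2 + 6\right)^{2} = -4 + 8^{2} = -4 + 64 = 60$)
$Q{\left(w \right)} = \frac{47 + w}{2 w}$
$\left(m + Q{\left(T{\left(7 \right)} \right)}\right) + j{\left(-43 \right)} = \left(0 + \frac{47 + 60}{2 \cdot 60}\right) - 19 = \left(0 + \frac{1}{2} \cdot \frac{1}{60} \cdot 107\right) - 19 = \left(0 + \frac{107}{120}\right) - 19 = \frac{107}{120} - 19 = - \frac{2173}{120}$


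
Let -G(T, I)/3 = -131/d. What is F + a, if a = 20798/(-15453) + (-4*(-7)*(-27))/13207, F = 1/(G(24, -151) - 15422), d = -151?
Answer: -667000041009631/475343888752665 ≈ -1.4032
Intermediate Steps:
G(T, I) = -393/151 (G(T, I) = -(-393)/(-151) = -(-393)*(-1)/151 = -3*131/151 = -393/151)
F = -151/2329115 (F = 1/(-393/151 - 15422) = 1/(-2329115/151) = -151/2329115 ≈ -6.4831e-5)
a = -286361654/204087771 (a = 20798*(-1/15453) + (28*(-27))*(1/13207) = -20798/15453 - 756*1/13207 = -20798/15453 - 756/13207 = -286361654/204087771 ≈ -1.4031)
F + a = -151/2329115 - 286361654/204087771 = -667000041009631/475343888752665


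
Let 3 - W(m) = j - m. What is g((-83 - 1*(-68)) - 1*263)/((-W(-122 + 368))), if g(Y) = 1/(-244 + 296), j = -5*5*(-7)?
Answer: -1/3848 ≈ -0.00025988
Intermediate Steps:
j = 175 (j = -25*(-7) = 175)
W(m) = -172 + m (W(m) = 3 - (175 - m) = 3 + (-175 + m) = -172 + m)
g(Y) = 1/52
g((-83 - 1*(-68)) - 1*263)/((-W(-122 + 368))) = 1/(52*((-(-172 + (-122 + 368))))) = 1/(52*((-(-172 + 246)))) = 1/(52*((-1*74))) = (1/52)/(-74) = (1/52)*(-1/74) = -1/3848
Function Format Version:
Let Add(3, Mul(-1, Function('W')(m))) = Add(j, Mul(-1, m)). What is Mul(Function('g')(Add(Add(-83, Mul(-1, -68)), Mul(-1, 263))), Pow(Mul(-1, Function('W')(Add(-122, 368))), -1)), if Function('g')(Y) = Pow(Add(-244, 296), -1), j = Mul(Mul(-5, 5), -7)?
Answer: Rational(-1, 3848) ≈ -0.00025988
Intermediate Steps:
j = 175 (j = Mul(-25, -7) = 175)
Function('W')(m) = Add(-172, m) (Function('W')(m) = Add(3, Mul(-1, Add(175, Mul(-1, m)))) = Add(3, Add(-175, m)) = Add(-172, m))
Function('g')(Y) = Rational(1, 52) (Function('g')(Y) = Pow(52, -1) = Rational(1, 52))
Mul(Function('g')(Add(Add(-83, Mul(-1, -68)), Mul(-1, 263))), Pow(Mul(-1, Function('W')(Add(-122, 368))), -1)) = Mul(Rational(1, 52), Pow(Mul(-1, Add(-172, Add(-122, 368))), -1)) = Mul(Rational(1, 52), Pow(Mul(-1, Add(-172, 246)), -1)) = Mul(Rational(1, 52), Pow(Mul(-1, 74), -1)) = Mul(Rational(1, 52), Pow(-74, -1)) = Mul(Rational(1, 52), Rational(-1, 74)) = Rational(-1, 3848)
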